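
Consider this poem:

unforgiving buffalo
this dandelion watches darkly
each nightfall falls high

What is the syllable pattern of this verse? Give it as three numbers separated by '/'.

Line 1: unforgiving(4) + buffalo(3) = 7
Line 2: this(1) + dandelion(4) + watches(2) + darkly(2) = 9
Line 3: each(1) + nightfall(2) + falls(1) + high(1) = 5

7/9/5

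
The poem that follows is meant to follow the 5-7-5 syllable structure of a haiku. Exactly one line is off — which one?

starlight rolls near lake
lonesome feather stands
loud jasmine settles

Line 2

Line 1: "starlight rolls near lake": 2+1+1+1 = 5 ✓
Line 2: "lonesome feather stands": 2+2+1 = 5 (expected 7)
Line 3: "loud jasmine settles": 1+2+2 = 5 ✓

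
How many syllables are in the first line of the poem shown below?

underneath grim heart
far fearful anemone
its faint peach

5

The first line: underneath (3), grim (1), heart (1) → 5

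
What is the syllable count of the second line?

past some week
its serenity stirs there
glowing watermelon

7

The second line: "its serenity stirs there": 1+4+1+1 = 7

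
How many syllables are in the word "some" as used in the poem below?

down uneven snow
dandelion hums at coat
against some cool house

1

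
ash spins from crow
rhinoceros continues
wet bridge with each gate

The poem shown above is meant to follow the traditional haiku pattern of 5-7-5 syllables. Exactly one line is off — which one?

Line 1

Line 1: ash (1), spins (1), from (1), crow (1) → 4 (expected 5)
Line 2: rhinoceros (4), continues (3) → 7 ✓
Line 3: wet (1), bridge (1), with (1), each (1), gate (1) → 5 ✓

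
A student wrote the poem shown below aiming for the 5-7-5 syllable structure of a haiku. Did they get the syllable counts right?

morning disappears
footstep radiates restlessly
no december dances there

No

Line 1: morning(2) + disappears(3) = 5 ✓
Line 2: footstep(2) + radiates(3) + restlessly(3) = 8 (expected 7)
Line 3: no(1) + december(3) + dances(2) + there(1) = 7 (expected 5)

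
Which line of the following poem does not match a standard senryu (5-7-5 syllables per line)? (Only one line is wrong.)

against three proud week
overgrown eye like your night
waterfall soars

The third line

Line 1: "against three proud week": 2+1+1+1 = 5 ✓
Line 2: "overgrown eye like your night": 3+1+1+1+1 = 7 ✓
Line 3: "waterfall soars": 3+1 = 4 (expected 5)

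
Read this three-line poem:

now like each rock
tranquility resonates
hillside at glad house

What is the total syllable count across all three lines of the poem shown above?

16

Line 1: now(1) + like(1) + each(1) + rock(1) = 4
Line 2: tranquility(4) + resonates(3) = 7
Line 3: hillside(2) + at(1) + glad(1) + house(1) = 5
Total: 4 + 7 + 5 = 16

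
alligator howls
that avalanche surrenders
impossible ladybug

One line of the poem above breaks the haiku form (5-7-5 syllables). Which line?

The third line

Line 1: "alligator howls": 4+1 = 5 ✓
Line 2: "that avalanche surrenders": 1+3+3 = 7 ✓
Line 3: "impossible ladybug": 4+3 = 7 (expected 5)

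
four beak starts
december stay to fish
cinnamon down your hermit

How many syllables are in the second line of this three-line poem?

6

The second line: december (3), stay (1), to (1), fish (1) → 6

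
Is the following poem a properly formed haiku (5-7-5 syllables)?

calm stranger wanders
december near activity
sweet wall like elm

Line 1: "calm stranger wanders": 1+2+2 = 5 ✓
Line 2: "december near activity": 3+1+4 = 8 (expected 7)
Line 3: "sweet wall like elm": 1+1+1+1 = 4 (expected 5)

No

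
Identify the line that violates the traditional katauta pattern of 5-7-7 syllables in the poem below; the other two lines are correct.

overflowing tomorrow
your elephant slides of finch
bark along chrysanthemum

Line 1

Line 1: overflowing(4) + tomorrow(3) = 7 (expected 5)
Line 2: your(1) + elephant(3) + slides(1) + of(1) + finch(1) = 7 ✓
Line 3: bark(1) + along(2) + chrysanthemum(4) = 7 ✓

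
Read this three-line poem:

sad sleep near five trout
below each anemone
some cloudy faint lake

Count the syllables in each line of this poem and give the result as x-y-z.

Line 1: "sad sleep near five trout": 1+1+1+1+1 = 5
Line 2: "below each anemone": 2+1+4 = 7
Line 3: "some cloudy faint lake": 1+2+1+1 = 5

5-7-5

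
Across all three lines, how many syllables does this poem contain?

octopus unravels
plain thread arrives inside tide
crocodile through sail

18

Line 1: octopus (3), unravels (3) → 6
Line 2: plain (1), thread (1), arrives (2), inside (2), tide (1) → 7
Line 3: crocodile (3), through (1), sail (1) → 5
Total: 6 + 7 + 5 = 18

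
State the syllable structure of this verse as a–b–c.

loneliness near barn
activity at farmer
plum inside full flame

5–7–5

Line 1: "loneliness near barn": 3+1+1 = 5
Line 2: "activity at farmer": 4+1+2 = 7
Line 3: "plum inside full flame": 1+2+1+1 = 5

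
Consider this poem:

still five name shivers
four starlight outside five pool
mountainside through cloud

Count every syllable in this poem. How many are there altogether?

Line 1: "still five name shivers": 1+1+1+2 = 5
Line 2: "four starlight outside five pool": 1+2+2+1+1 = 7
Line 3: "mountainside through cloud": 3+1+1 = 5
Total: 5 + 7 + 5 = 17

17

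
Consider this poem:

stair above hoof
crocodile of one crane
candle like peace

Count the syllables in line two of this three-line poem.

6

Line two: crocodile (3), of (1), one (1), crane (1) → 6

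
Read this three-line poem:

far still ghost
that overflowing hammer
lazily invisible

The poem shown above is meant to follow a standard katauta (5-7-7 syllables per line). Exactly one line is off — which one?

Line 1: far (1), still (1), ghost (1) → 3 (expected 5)
Line 2: that (1), overflowing (4), hammer (2) → 7 ✓
Line 3: lazily (3), invisible (4) → 7 ✓

The first line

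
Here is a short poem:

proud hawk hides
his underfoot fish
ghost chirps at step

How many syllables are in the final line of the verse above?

4

The final line: ghost (1), chirps (1), at (1), step (1) → 4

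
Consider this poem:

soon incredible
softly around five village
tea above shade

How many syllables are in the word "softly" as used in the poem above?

2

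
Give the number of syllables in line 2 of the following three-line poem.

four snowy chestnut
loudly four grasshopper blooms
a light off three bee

Line 2: loudly (2), four (1), grasshopper (3), blooms (1) → 7

7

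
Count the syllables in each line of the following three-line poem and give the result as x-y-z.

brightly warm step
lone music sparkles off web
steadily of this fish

Line 1: brightly (2), warm (1), step (1) → 4
Line 2: lone (1), music (2), sparkles (2), off (1), web (1) → 7
Line 3: steadily (3), of (1), this (1), fish (1) → 6

4-7-6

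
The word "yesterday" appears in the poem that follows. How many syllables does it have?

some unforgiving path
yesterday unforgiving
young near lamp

"yesterday" has 3 syllables.

3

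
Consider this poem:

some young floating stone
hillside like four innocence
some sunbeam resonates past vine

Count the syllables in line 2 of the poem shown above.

Line 2: hillside(2) + like(1) + four(1) + innocence(3) = 7

7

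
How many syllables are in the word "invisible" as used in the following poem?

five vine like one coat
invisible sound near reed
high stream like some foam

"invisible" has 4 syllables.

4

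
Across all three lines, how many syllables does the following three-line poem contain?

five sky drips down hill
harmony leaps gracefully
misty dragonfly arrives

19

Line 1: five (1), sky (1), drips (1), down (1), hill (1) → 5
Line 2: harmony (3), leaps (1), gracefully (3) → 7
Line 3: misty (2), dragonfly (3), arrives (2) → 7
Total: 5 + 7 + 7 = 19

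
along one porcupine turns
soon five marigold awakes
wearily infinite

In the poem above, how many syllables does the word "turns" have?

1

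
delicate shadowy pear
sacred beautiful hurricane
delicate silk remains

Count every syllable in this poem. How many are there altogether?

Line 1: delicate(3) + shadowy(3) + pear(1) = 7
Line 2: sacred(2) + beautiful(3) + hurricane(3) = 8
Line 3: delicate(3) + silk(1) + remains(2) = 6
Total: 7 + 8 + 6 = 21

21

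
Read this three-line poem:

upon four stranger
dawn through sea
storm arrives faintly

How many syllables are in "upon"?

2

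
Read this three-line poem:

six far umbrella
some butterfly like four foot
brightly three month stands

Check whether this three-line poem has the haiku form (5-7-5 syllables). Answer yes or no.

Yes

Line 1: six (1), far (1), umbrella (3) → 5 ✓
Line 2: some (1), butterfly (3), like (1), four (1), foot (1) → 7 ✓
Line 3: brightly (2), three (1), month (1), stands (1) → 5 ✓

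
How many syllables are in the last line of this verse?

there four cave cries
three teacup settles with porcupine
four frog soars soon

4

The last line: four(1) + frog(1) + soars(1) + soon(1) = 4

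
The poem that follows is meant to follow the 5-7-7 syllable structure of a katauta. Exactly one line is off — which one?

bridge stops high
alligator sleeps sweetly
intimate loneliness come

Line 1: bridge(1) + stops(1) + high(1) = 3 (expected 5)
Line 2: alligator(4) + sleeps(1) + sweetly(2) = 7 ✓
Line 3: intimate(3) + loneliness(3) + come(1) = 7 ✓

Line 1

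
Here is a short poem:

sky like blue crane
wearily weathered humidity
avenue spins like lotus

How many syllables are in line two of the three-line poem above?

9

Line two: "wearily weathered humidity": 3+2+4 = 9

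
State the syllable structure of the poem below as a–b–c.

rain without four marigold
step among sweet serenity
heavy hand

Line 1: rain(1) + without(2) + four(1) + marigold(3) = 7
Line 2: step(1) + among(2) + sweet(1) + serenity(4) = 8
Line 3: heavy(2) + hand(1) = 3

7–8–3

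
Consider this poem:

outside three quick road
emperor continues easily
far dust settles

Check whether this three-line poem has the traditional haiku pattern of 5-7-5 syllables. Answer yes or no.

No

Line 1: outside (2), three (1), quick (1), road (1) → 5 ✓
Line 2: emperor (3), continues (3), easily (3) → 9 (expected 7)
Line 3: far (1), dust (1), settles (2) → 4 (expected 5)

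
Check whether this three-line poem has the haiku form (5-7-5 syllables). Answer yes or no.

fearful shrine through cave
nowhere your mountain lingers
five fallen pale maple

No

Line 1: fearful(2) + shrine(1) + through(1) + cave(1) = 5 ✓
Line 2: nowhere(2) + your(1) + mountain(2) + lingers(2) = 7 ✓
Line 3: five(1) + fallen(2) + pale(1) + maple(2) = 6 (expected 5)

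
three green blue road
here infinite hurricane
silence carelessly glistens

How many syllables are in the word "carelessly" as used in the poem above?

3

"carelessly" has 3 syllables.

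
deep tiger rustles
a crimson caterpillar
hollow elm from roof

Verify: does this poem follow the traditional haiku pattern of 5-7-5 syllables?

Yes

Line 1: deep (1), tiger (2), rustles (2) → 5 ✓
Line 2: a (1), crimson (2), caterpillar (4) → 7 ✓
Line 3: hollow (2), elm (1), from (1), roof (1) → 5 ✓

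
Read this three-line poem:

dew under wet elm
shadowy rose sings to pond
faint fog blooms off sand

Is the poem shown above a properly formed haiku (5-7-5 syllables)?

Yes

Line 1: "dew under wet elm": 1+2+1+1 = 5 ✓
Line 2: "shadowy rose sings to pond": 3+1+1+1+1 = 7 ✓
Line 3: "faint fog blooms off sand": 1+1+1+1+1 = 5 ✓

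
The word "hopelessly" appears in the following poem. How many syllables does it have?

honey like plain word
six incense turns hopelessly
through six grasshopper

3

"hopelessly" has 3 syllables.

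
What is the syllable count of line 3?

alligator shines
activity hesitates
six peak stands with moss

Line 3: "six peak stands with moss": 1+1+1+1+1 = 5

5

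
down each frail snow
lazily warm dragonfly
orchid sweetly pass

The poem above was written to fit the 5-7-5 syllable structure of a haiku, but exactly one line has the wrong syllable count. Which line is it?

Line 1

Line 1: "down each frail snow": 1+1+1+1 = 4 (expected 5)
Line 2: "lazily warm dragonfly": 3+1+3 = 7 ✓
Line 3: "orchid sweetly pass": 2+2+1 = 5 ✓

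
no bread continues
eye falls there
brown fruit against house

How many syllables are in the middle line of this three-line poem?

3

The middle line: "eye falls there": 1+1+1 = 3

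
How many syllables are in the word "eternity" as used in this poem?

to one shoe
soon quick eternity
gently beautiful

4

"eternity" has 4 syllables.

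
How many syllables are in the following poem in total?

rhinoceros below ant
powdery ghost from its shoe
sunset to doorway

19

Line 1: rhinoceros(4) + below(2) + ant(1) = 7
Line 2: powdery(3) + ghost(1) + from(1) + its(1) + shoe(1) = 7
Line 3: sunset(2) + to(1) + doorway(2) = 5
Total: 7 + 7 + 5 = 19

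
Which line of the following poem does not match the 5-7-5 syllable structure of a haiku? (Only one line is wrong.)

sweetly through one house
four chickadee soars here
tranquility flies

The second line

Line 1: sweetly(2) + through(1) + one(1) + house(1) = 5 ✓
Line 2: four(1) + chickadee(3) + soars(1) + here(1) = 6 (expected 7)
Line 3: tranquility(4) + flies(1) = 5 ✓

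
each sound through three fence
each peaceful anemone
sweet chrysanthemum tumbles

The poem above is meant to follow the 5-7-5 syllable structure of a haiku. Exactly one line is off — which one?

Line 3

Line 1: "each sound through three fence": 1+1+1+1+1 = 5 ✓
Line 2: "each peaceful anemone": 1+2+4 = 7 ✓
Line 3: "sweet chrysanthemum tumbles": 1+4+2 = 7 (expected 5)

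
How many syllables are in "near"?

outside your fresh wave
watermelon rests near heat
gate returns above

"near" has 1 syllable.

1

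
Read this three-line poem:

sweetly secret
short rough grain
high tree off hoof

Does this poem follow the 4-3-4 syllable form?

Line 1: "sweetly secret": 2+2 = 4 ✓
Line 2: "short rough grain": 1+1+1 = 3 ✓
Line 3: "high tree off hoof": 1+1+1+1 = 4 ✓

Yes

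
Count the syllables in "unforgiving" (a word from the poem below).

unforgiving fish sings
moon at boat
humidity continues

4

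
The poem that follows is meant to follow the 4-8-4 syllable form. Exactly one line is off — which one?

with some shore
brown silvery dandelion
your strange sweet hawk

Line 1: "with some shore": 1+1+1 = 3 (expected 4)
Line 2: "brown silvery dandelion": 1+3+4 = 8 ✓
Line 3: "your strange sweet hawk": 1+1+1+1 = 4 ✓

The first line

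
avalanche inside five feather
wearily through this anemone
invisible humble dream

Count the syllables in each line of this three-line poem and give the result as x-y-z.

Line 1: avalanche (3), inside (2), five (1), feather (2) → 8
Line 2: wearily (3), through (1), this (1), anemone (4) → 9
Line 3: invisible (4), humble (2), dream (1) → 7

8-9-7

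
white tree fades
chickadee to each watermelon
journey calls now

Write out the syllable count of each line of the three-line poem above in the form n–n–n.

Line 1: white(1) + tree(1) + fades(1) = 3
Line 2: chickadee(3) + to(1) + each(1) + watermelon(4) = 9
Line 3: journey(2) + calls(1) + now(1) = 4

3–9–4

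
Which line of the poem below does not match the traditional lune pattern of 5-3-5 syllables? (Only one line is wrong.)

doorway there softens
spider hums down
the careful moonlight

Line 1: doorway (2), there (1), softens (2) → 5 ✓
Line 2: spider (2), hums (1), down (1) → 4 (expected 3)
Line 3: the (1), careful (2), moonlight (2) → 5 ✓

The second line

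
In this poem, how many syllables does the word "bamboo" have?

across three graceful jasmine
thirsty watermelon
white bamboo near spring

2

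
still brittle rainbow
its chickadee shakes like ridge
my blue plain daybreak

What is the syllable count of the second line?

The second line: its (1), chickadee (3), shakes (1), like (1), ridge (1) → 7

7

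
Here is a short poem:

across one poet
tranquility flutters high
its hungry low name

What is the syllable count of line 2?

Line 2: tranquility(4) + flutters(2) + high(1) = 7

7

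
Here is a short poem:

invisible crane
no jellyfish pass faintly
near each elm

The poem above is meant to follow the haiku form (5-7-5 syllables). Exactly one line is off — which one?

Line 1: invisible (4), crane (1) → 5 ✓
Line 2: no (1), jellyfish (3), pass (1), faintly (2) → 7 ✓
Line 3: near (1), each (1), elm (1) → 3 (expected 5)

The third line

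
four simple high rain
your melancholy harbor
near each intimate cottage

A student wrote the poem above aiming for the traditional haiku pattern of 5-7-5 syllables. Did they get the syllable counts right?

No

Line 1: four(1) + simple(2) + high(1) + rain(1) = 5 ✓
Line 2: your(1) + melancholy(4) + harbor(2) = 7 ✓
Line 3: near(1) + each(1) + intimate(3) + cottage(2) = 7 (expected 5)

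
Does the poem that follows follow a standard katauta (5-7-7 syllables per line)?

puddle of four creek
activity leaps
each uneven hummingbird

No

Line 1: "puddle of four creek": 2+1+1+1 = 5 ✓
Line 2: "activity leaps": 4+1 = 5 (expected 7)
Line 3: "each uneven hummingbird": 1+3+3 = 7 ✓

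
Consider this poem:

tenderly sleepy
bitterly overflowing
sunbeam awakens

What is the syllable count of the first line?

The first line: tenderly(3) + sleepy(2) = 5

5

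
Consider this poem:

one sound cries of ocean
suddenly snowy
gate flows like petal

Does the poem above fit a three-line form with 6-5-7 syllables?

No

Line 1: "one sound cries of ocean": 1+1+1+1+2 = 6 ✓
Line 2: "suddenly snowy": 3+2 = 5 ✓
Line 3: "gate flows like petal": 1+1+1+2 = 5 (expected 7)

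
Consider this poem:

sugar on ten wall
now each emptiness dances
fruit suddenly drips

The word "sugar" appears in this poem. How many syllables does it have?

2

"sugar" has 2 syllables.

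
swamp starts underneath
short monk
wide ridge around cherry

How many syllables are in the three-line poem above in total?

Line 1: "swamp starts underneath": 1+1+3 = 5
Line 2: "short monk": 1+1 = 2
Line 3: "wide ridge around cherry": 1+1+2+2 = 6
Total: 5 + 2 + 6 = 13

13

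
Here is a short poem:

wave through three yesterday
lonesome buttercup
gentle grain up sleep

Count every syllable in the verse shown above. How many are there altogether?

Line 1: wave(1) + through(1) + three(1) + yesterday(3) = 6
Line 2: lonesome(2) + buttercup(3) = 5
Line 3: gentle(2) + grain(1) + up(1) + sleep(1) = 5
Total: 6 + 5 + 5 = 16

16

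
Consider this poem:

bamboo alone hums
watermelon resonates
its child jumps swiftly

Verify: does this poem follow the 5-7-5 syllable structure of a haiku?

Line 1: bamboo(2) + alone(2) + hums(1) = 5 ✓
Line 2: watermelon(4) + resonates(3) = 7 ✓
Line 3: its(1) + child(1) + jumps(1) + swiftly(2) = 5 ✓

Yes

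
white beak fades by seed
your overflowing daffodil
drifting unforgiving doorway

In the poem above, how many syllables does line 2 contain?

8

Line 2: your (1), overflowing (4), daffodil (3) → 8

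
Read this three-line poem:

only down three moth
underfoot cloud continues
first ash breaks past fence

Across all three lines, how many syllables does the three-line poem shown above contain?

Line 1: "only down three moth": 2+1+1+1 = 5
Line 2: "underfoot cloud continues": 3+1+3 = 7
Line 3: "first ash breaks past fence": 1+1+1+1+1 = 5
Total: 5 + 7 + 5 = 17

17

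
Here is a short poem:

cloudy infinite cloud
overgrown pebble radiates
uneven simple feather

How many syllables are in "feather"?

2

"feather" has 2 syllables.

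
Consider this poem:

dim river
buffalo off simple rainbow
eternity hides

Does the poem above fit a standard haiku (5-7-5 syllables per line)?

No

Line 1: dim (1), river (2) → 3 (expected 5)
Line 2: buffalo (3), off (1), simple (2), rainbow (2) → 8 (expected 7)
Line 3: eternity (4), hides (1) → 5 ✓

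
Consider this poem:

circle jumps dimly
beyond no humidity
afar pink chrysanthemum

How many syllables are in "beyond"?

"beyond" has 2 syllables.

2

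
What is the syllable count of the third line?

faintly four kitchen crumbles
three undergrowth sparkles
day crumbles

The third line: "day crumbles": 1+2 = 3

3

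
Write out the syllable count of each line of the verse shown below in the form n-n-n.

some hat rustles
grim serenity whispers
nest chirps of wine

4-7-4

Line 1: some(1) + hat(1) + rustles(2) = 4
Line 2: grim(1) + serenity(4) + whispers(2) = 7
Line 3: nest(1) + chirps(1) + of(1) + wine(1) = 4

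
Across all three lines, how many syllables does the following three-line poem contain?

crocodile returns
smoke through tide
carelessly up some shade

14

Line 1: "crocodile returns": 3+2 = 5
Line 2: "smoke through tide": 1+1+1 = 3
Line 3: "carelessly up some shade": 3+1+1+1 = 6
Total: 5 + 3 + 6 = 14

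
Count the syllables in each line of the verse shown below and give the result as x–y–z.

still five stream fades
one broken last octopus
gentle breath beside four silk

4–7–7

Line 1: "still five stream fades": 1+1+1+1 = 4
Line 2: "one broken last octopus": 1+2+1+3 = 7
Line 3: "gentle breath beside four silk": 2+1+2+1+1 = 7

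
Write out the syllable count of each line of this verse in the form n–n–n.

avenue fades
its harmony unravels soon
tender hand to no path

Line 1: "avenue fades": 3+1 = 4
Line 2: "its harmony unravels soon": 1+3+3+1 = 8
Line 3: "tender hand to no path": 2+1+1+1+1 = 6

4–8–6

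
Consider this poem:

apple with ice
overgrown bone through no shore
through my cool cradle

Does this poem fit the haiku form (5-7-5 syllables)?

No

Line 1: apple(2) + with(1) + ice(1) = 4 (expected 5)
Line 2: overgrown(3) + bone(1) + through(1) + no(1) + shore(1) = 7 ✓
Line 3: through(1) + my(1) + cool(1) + cradle(2) = 5 ✓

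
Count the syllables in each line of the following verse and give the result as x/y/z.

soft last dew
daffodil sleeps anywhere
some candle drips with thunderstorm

3/7/8

Line 1: soft (1), last (1), dew (1) → 3
Line 2: daffodil (3), sleeps (1), anywhere (3) → 7
Line 3: some (1), candle (2), drips (1), with (1), thunderstorm (3) → 8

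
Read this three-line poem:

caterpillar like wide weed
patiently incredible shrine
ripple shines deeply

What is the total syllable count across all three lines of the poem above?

Line 1: caterpillar (4), like (1), wide (1), weed (1) → 7
Line 2: patiently (3), incredible (4), shrine (1) → 8
Line 3: ripple (2), shines (1), deeply (2) → 5
Total: 7 + 8 + 5 = 20

20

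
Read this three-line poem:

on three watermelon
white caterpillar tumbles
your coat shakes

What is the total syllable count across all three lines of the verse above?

Line 1: "on three watermelon": 1+1+4 = 6
Line 2: "white caterpillar tumbles": 1+4+2 = 7
Line 3: "your coat shakes": 1+1+1 = 3
Total: 6 + 7 + 3 = 16

16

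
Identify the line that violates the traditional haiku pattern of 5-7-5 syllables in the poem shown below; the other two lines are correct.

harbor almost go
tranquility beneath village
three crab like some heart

Line 2

Line 1: harbor (2), almost (2), go (1) → 5 ✓
Line 2: tranquility (4), beneath (2), village (2) → 8 (expected 7)
Line 3: three (1), crab (1), like (1), some (1), heart (1) → 5 ✓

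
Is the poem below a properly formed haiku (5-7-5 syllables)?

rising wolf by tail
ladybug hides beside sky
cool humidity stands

Line 1: "rising wolf by tail": 2+1+1+1 = 5 ✓
Line 2: "ladybug hides beside sky": 3+1+2+1 = 7 ✓
Line 3: "cool humidity stands": 1+4+1 = 6 (expected 5)

No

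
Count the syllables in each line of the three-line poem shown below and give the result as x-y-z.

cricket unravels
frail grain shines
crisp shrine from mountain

Line 1: cricket(2) + unravels(3) = 5
Line 2: frail(1) + grain(1) + shines(1) = 3
Line 3: crisp(1) + shrine(1) + from(1) + mountain(2) = 5

5-3-5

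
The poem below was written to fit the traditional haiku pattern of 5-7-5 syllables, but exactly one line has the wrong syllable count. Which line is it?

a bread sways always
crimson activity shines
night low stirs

The third line

Line 1: "a bread sways always": 1+1+1+2 = 5 ✓
Line 2: "crimson activity shines": 2+4+1 = 7 ✓
Line 3: "night low stirs": 1+1+1 = 3 (expected 5)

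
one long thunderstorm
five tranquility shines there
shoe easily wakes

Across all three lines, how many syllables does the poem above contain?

17

Line 1: "one long thunderstorm": 1+1+3 = 5
Line 2: "five tranquility shines there": 1+4+1+1 = 7
Line 3: "shoe easily wakes": 1+3+1 = 5
Total: 5 + 7 + 5 = 17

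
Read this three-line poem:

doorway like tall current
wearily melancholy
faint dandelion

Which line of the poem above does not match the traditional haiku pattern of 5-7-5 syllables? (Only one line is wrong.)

The first line

Line 1: doorway(2) + like(1) + tall(1) + current(2) = 6 (expected 5)
Line 2: wearily(3) + melancholy(4) = 7 ✓
Line 3: faint(1) + dandelion(4) = 5 ✓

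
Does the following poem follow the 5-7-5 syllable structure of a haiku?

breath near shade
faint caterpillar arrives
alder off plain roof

No

Line 1: "breath near shade": 1+1+1 = 3 (expected 5)
Line 2: "faint caterpillar arrives": 1+4+2 = 7 ✓
Line 3: "alder off plain roof": 2+1+1+1 = 5 ✓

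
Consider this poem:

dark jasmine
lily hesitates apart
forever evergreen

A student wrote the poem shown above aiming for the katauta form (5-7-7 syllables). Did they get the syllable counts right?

Line 1: dark(1) + jasmine(2) = 3 (expected 5)
Line 2: lily(2) + hesitates(3) + apart(2) = 7 ✓
Line 3: forever(3) + evergreen(3) = 6 (expected 7)

No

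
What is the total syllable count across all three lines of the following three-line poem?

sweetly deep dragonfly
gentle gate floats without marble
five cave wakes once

18

Line 1: "sweetly deep dragonfly": 2+1+3 = 6
Line 2: "gentle gate floats without marble": 2+1+1+2+2 = 8
Line 3: "five cave wakes once": 1+1+1+1 = 4
Total: 6 + 8 + 4 = 18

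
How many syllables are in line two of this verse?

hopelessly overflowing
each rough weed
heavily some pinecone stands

Line two: "each rough weed": 1+1+1 = 3

3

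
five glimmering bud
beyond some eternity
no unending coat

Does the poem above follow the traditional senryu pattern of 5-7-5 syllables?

Line 1: "five glimmering bud": 1+3+1 = 5 ✓
Line 2: "beyond some eternity": 2+1+4 = 7 ✓
Line 3: "no unending coat": 1+3+1 = 5 ✓

Yes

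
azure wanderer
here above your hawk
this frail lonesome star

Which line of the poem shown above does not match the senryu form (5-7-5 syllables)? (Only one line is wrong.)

Line 2

Line 1: "azure wanderer": 2+3 = 5 ✓
Line 2: "here above your hawk": 1+2+1+1 = 5 (expected 7)
Line 3: "this frail lonesome star": 1+1+2+1 = 5 ✓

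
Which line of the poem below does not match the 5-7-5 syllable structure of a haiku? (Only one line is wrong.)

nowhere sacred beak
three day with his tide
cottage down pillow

Line 1: "nowhere sacred beak": 2+2+1 = 5 ✓
Line 2: "three day with his tide": 1+1+1+1+1 = 5 (expected 7)
Line 3: "cottage down pillow": 2+1+2 = 5 ✓

The second line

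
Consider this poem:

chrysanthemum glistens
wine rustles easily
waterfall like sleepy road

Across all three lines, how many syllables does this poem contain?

19

Line 1: chrysanthemum (4), glistens (2) → 6
Line 2: wine (1), rustles (2), easily (3) → 6
Line 3: waterfall (3), like (1), sleepy (2), road (1) → 7
Total: 6 + 6 + 7 = 19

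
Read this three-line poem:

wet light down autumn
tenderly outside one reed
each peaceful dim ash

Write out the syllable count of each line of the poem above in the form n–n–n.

Line 1: wet(1) + light(1) + down(1) + autumn(2) = 5
Line 2: tenderly(3) + outside(2) + one(1) + reed(1) = 7
Line 3: each(1) + peaceful(2) + dim(1) + ash(1) = 5

5–7–5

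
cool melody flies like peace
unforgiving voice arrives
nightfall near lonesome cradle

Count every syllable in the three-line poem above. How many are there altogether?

Line 1: "cool melody flies like peace": 1+3+1+1+1 = 7
Line 2: "unforgiving voice arrives": 4+1+2 = 7
Line 3: "nightfall near lonesome cradle": 2+1+2+2 = 7
Total: 7 + 7 + 7 = 21

21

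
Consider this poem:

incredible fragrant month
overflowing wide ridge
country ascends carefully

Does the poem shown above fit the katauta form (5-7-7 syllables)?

Line 1: incredible (4), fragrant (2), month (1) → 7 (expected 5)
Line 2: overflowing (4), wide (1), ridge (1) → 6 (expected 7)
Line 3: country (2), ascends (2), carefully (3) → 7 ✓

No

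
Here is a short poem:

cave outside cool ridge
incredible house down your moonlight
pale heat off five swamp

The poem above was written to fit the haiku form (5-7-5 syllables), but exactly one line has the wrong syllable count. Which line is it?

Line 2

Line 1: cave(1) + outside(2) + cool(1) + ridge(1) = 5 ✓
Line 2: incredible(4) + house(1) + down(1) + your(1) + moonlight(2) = 9 (expected 7)
Line 3: pale(1) + heat(1) + off(1) + five(1) + swamp(1) = 5 ✓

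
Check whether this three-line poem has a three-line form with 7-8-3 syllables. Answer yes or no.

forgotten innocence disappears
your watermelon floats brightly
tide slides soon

No

Line 1: forgotten(3) + innocence(3) + disappears(3) = 9 (expected 7)
Line 2: your(1) + watermelon(4) + floats(1) + brightly(2) = 8 ✓
Line 3: tide(1) + slides(1) + soon(1) = 3 ✓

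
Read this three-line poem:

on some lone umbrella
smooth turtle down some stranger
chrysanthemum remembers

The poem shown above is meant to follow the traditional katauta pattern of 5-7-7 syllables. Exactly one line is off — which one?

Line 1: "on some lone umbrella": 1+1+1+3 = 6 (expected 5)
Line 2: "smooth turtle down some stranger": 1+2+1+1+2 = 7 ✓
Line 3: "chrysanthemum remembers": 4+3 = 7 ✓

The first line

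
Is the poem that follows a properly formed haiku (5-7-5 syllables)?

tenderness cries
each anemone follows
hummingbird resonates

No

Line 1: "tenderness cries": 3+1 = 4 (expected 5)
Line 2: "each anemone follows": 1+4+2 = 7 ✓
Line 3: "hummingbird resonates": 3+3 = 6 (expected 5)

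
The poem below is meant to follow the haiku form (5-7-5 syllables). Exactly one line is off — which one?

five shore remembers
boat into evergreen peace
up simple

Line 1: five(1) + shore(1) + remembers(3) = 5 ✓
Line 2: boat(1) + into(2) + evergreen(3) + peace(1) = 7 ✓
Line 3: up(1) + simple(2) = 3 (expected 5)

The third line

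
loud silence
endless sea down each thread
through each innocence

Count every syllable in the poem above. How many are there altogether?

14

Line 1: loud(1) + silence(2) = 3
Line 2: endless(2) + sea(1) + down(1) + each(1) + thread(1) = 6
Line 3: through(1) + each(1) + innocence(3) = 5
Total: 3 + 6 + 5 = 14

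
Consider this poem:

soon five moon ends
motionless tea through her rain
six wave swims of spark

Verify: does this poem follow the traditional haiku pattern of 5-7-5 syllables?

No

Line 1: soon (1), five (1), moon (1), ends (1) → 4 (expected 5)
Line 2: motionless (3), tea (1), through (1), her (1), rain (1) → 7 ✓
Line 3: six (1), wave (1), swims (1), of (1), spark (1) → 5 ✓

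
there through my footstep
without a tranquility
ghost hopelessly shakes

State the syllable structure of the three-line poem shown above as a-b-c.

5-7-5

Line 1: "there through my footstep": 1+1+1+2 = 5
Line 2: "without a tranquility": 2+1+4 = 7
Line 3: "ghost hopelessly shakes": 1+3+1 = 5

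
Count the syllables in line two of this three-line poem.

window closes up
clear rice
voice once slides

Line two: clear(1) + rice(1) = 2

2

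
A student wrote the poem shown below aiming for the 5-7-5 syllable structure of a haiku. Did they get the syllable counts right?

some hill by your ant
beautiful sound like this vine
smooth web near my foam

Line 1: "some hill by your ant": 1+1+1+1+1 = 5 ✓
Line 2: "beautiful sound like this vine": 3+1+1+1+1 = 7 ✓
Line 3: "smooth web near my foam": 1+1+1+1+1 = 5 ✓

Yes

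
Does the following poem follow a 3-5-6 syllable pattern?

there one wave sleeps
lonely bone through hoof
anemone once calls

Line 1: there(1) + one(1) + wave(1) + sleeps(1) = 4 (expected 3)
Line 2: lonely(2) + bone(1) + through(1) + hoof(1) = 5 ✓
Line 3: anemone(4) + once(1) + calls(1) = 6 ✓

No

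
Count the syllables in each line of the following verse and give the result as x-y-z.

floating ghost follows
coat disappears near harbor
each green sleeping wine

5-7-5

Line 1: "floating ghost follows": 2+1+2 = 5
Line 2: "coat disappears near harbor": 1+3+1+2 = 7
Line 3: "each green sleeping wine": 1+1+2+1 = 5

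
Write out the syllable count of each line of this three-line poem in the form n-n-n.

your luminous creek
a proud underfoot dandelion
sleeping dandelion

Line 1: your (1), luminous (3), creek (1) → 5
Line 2: a (1), proud (1), underfoot (3), dandelion (4) → 9
Line 3: sleeping (2), dandelion (4) → 6

5-9-6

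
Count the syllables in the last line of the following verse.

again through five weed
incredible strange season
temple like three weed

5

The last line: temple (2), like (1), three (1), weed (1) → 5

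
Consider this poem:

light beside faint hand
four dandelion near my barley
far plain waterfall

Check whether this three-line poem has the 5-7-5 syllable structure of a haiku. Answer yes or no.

Line 1: light (1), beside (2), faint (1), hand (1) → 5 ✓
Line 2: four (1), dandelion (4), near (1), my (1), barley (2) → 9 (expected 7)
Line 3: far (1), plain (1), waterfall (3) → 5 ✓

No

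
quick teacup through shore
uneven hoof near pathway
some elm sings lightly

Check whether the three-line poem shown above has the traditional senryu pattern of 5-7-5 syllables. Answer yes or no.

Yes

Line 1: quick (1), teacup (2), through (1), shore (1) → 5 ✓
Line 2: uneven (3), hoof (1), near (1), pathway (2) → 7 ✓
Line 3: some (1), elm (1), sings (1), lightly (2) → 5 ✓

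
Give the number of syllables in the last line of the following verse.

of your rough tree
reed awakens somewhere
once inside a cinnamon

The last line: once (1), inside (2), a (1), cinnamon (3) → 7

7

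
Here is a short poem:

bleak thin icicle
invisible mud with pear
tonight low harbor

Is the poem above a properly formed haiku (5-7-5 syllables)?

Yes

Line 1: bleak (1), thin (1), icicle (3) → 5 ✓
Line 2: invisible (4), mud (1), with (1), pear (1) → 7 ✓
Line 3: tonight (2), low (1), harbor (2) → 5 ✓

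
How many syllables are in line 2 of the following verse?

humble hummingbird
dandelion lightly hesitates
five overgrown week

Line 2: "dandelion lightly hesitates": 4+2+3 = 9

9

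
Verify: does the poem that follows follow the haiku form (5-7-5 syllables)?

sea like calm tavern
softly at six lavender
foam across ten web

Line 1: "sea like calm tavern": 1+1+1+2 = 5 ✓
Line 2: "softly at six lavender": 2+1+1+3 = 7 ✓
Line 3: "foam across ten web": 1+2+1+1 = 5 ✓

Yes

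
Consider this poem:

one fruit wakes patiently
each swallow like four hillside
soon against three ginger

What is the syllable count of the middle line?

The middle line: each(1) + swallow(2) + like(1) + four(1) + hillside(2) = 7

7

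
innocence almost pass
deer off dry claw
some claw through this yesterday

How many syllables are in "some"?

"some" has 1 syllable.

1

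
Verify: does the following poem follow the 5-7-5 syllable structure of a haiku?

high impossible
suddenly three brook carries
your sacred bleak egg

Yes

Line 1: high (1), impossible (4) → 5 ✓
Line 2: suddenly (3), three (1), brook (1), carries (2) → 7 ✓
Line 3: your (1), sacred (2), bleak (1), egg (1) → 5 ✓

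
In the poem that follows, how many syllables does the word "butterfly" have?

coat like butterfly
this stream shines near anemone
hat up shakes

3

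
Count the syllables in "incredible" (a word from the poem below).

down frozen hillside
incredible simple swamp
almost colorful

4

"incredible" has 4 syllables.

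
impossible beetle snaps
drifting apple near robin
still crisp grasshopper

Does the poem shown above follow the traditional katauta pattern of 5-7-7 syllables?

No

Line 1: impossible (4), beetle (2), snaps (1) → 7 (expected 5)
Line 2: drifting (2), apple (2), near (1), robin (2) → 7 ✓
Line 3: still (1), crisp (1), grasshopper (3) → 5 (expected 7)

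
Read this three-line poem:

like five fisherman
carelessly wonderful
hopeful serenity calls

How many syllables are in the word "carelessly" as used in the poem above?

3

"carelessly" has 3 syllables.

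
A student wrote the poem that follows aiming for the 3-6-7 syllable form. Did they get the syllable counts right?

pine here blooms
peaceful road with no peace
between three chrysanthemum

Line 1: pine(1) + here(1) + blooms(1) = 3 ✓
Line 2: peaceful(2) + road(1) + with(1) + no(1) + peace(1) = 6 ✓
Line 3: between(2) + three(1) + chrysanthemum(4) = 7 ✓

Yes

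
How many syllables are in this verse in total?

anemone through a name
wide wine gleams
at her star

Line 1: anemone(4) + through(1) + a(1) + name(1) = 7
Line 2: wide(1) + wine(1) + gleams(1) = 3
Line 3: at(1) + her(1) + star(1) = 3
Total: 7 + 3 + 3 = 13

13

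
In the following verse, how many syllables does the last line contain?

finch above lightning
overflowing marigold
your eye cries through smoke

The last line: your(1) + eye(1) + cries(1) + through(1) + smoke(1) = 5

5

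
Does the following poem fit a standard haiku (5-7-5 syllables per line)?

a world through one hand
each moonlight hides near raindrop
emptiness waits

No

Line 1: "a world through one hand": 1+1+1+1+1 = 5 ✓
Line 2: "each moonlight hides near raindrop": 1+2+1+1+2 = 7 ✓
Line 3: "emptiness waits": 3+1 = 4 (expected 5)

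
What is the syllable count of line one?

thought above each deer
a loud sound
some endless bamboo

5

Line one: "thought above each deer": 1+2+1+1 = 5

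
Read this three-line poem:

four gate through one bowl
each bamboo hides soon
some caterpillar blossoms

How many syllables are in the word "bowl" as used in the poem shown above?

1

"bowl" has 1 syllable.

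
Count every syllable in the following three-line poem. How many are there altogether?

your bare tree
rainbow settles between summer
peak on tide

Line 1: your(1) + bare(1) + tree(1) = 3
Line 2: rainbow(2) + settles(2) + between(2) + summer(2) = 8
Line 3: peak(1) + on(1) + tide(1) = 3
Total: 3 + 8 + 3 = 14

14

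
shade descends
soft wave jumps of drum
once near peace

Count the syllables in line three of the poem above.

3

Line three: once(1) + near(1) + peace(1) = 3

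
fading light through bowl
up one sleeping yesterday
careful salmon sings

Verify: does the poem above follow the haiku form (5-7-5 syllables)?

Yes

Line 1: fading(2) + light(1) + through(1) + bowl(1) = 5 ✓
Line 2: up(1) + one(1) + sleeping(2) + yesterday(3) = 7 ✓
Line 3: careful(2) + salmon(2) + sings(1) = 5 ✓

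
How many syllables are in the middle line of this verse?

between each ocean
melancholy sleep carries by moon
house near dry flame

The middle line: melancholy (4), sleep (1), carries (2), by (1), moon (1) → 9

9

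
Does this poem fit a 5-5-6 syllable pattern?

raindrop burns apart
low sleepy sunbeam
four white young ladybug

Yes

Line 1: raindrop (2), burns (1), apart (2) → 5 ✓
Line 2: low (1), sleepy (2), sunbeam (2) → 5 ✓
Line 3: four (1), white (1), young (1), ladybug (3) → 6 ✓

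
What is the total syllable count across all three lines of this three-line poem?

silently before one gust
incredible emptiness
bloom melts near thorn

Line 1: "silently before one gust": 3+2+1+1 = 7
Line 2: "incredible emptiness": 4+3 = 7
Line 3: "bloom melts near thorn": 1+1+1+1 = 4
Total: 7 + 7 + 4 = 18

18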